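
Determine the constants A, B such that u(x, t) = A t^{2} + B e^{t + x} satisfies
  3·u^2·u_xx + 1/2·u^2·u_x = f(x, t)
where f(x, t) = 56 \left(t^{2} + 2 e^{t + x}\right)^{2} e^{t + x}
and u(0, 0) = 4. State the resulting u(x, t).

Answer: u(x, t) = 2 t^{2} + 4 e^{t + x}

Derivation:
Substitute the ansatz u = A t^{2} + B e^{t + x} into the left-hand side.
Derivatives of the ansatz:
  u_xx = B e^{t} e^{x}
  u_x = B e^{t} e^{x}
Term by term:
  3·u^2·u_xx = 3 A^{2} B t^{4} e^{t} e^{x} + 6 A B^{2} t^{2} e^{2 t} e^{2 x} + 3 B^{3} e^{3 t} e^{3 x}
  1/2·u^2·u_x = \frac{A^{2} B t^{4} e^{t} e^{x}}{2} + A B^{2} t^{2} e^{2 t} e^{2 x} + \frac{B^{3} e^{3 t} e^{3 x}}{2}
So the left-hand side equals
  \frac{7 A^{2} B t^{4} e^{t} e^{x}}{2} + 7 A B^{2} t^{2} e^{2 t} e^{2 x} + \frac{7 B^{3} e^{3 t} e^{3 x}}{2}
This must equal f(x, t) identically; expanded, f = 56 t^{4} e^{t} e^{x} + 224 t^{2} e^{2 t} e^{2 x} + 224 e^{3 t} e^{3 x}.
Matching coefficients of the independent functions:
  [e^{3 t} e^{3 x}]:  \frac{7 B^{3}}{2} = 224
  [t^{2} e^{2 t} e^{2 x}]:  7 A B^{2} = 224
  [t^{4} e^{t} e^{x}]:  \frac{7 A^{2} B}{2} = 56
Solving: A = 2, B = 4.
Check against the point condition:
  u(0, 0) = 4  ⟹  B = 4  ✓
Hence u(x, t) = 2 t^{2} + 4 e^{t + x}.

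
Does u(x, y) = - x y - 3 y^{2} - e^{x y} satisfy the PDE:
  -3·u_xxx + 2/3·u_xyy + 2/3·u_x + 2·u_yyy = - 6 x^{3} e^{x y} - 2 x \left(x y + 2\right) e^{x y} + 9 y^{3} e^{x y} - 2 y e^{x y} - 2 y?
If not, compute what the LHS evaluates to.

Answer: No, the LHS evaluates to - 2 x^{3} e^{x y} - \frac{2 x \left(x y + 2\right) e^{x y}}{3} + 3 y^{3} e^{x y} - \frac{2 y e^{x y}}{3} - \frac{2 y}{3}

Derivation:
Evaluate each term of the left-hand side for u = - x y - 3 y^{2} - e^{x y}.
Derivatives:
  u_xxx = - y^{3} e^{x y}
  u_xyy = - x^{2} y e^{x y} - 2 x e^{x y}
  u_x = - y e^{x y} - y
  u_yyy = - x^{3} e^{x y}
Terms:
  -3·u_xxx = 3 y^{3} e^{x y}
  2/3·u_xyy = - \frac{2 x \left(x y + 2\right) e^{x y}}{3}
  2/3·u_x = - \frac{2 y \left(e^{x y} + 1\right)}{3}
  2·u_yyy = - 2 x^{3} e^{x y}
Sum: LHS = - 2 x^{3} e^{x y} - \frac{2 x \left(x y + 2\right) e^{x y}}{3} + 3 y^{3} e^{x y} - \frac{2 y e^{x y}}{3} - \frac{2 y}{3}
Given right-hand side: - 6 x^{3} e^{x y} - 2 x \left(x y + 2\right) e^{x y} + 9 y^{3} e^{x y} - 2 y e^{x y} - 2 y. Difference LHS − RHS = 4 x^{3} e^{x y} + \frac{4 x \left(x y + 2\right) e^{x y}}{3} - 6 y^{3} e^{x y} + \frac{4 y e^{x y}}{3} + \frac{4 y}{3} ≠ 0, so u is not a solution.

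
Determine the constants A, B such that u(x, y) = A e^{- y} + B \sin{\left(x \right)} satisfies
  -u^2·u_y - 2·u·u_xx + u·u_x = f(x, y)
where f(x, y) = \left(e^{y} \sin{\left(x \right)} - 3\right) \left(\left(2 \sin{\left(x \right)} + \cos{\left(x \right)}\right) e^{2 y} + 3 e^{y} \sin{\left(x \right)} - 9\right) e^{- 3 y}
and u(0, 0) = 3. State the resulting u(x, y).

Substitute the ansatz u = A e^{- y} + B \sin{\left(x \right)} into the left-hand side.
Derivatives of the ansatz:
  u_y = - A e^{- y}
  u_xx = - B \sin{\left(x \right)}
  u_x = B \cos{\left(x \right)}
Term by term:
  -u^2·u_y = A^{3} e^{- 3 y} + 2 A^{2} B e^{- 2 y} \sin{\left(x \right)} + A B^{2} e^{- y} \sin^{2}{\left(x \right)}
  -2·u·u_xx = 2 A B e^{- y} \sin{\left(x \right)} + 2 B^{2} \sin^{2}{\left(x \right)}
  u·u_x = A B e^{- y} \cos{\left(x \right)} + B^{2} \sin{\left(x \right)} \cos{\left(x \right)}
So the left-hand side equals
  A^{3} e^{- 3 y} + 2 A^{2} B e^{- 2 y} \sin{\left(x \right)} + A B^{2} e^{- y} \sin^{2}{\left(x \right)} + 2 A B e^{- y} \sin{\left(x \right)} + A B e^{- y} \cos{\left(x \right)} + 2 B^{2} \sin^{2}{\left(x \right)} + B^{2} \sin{\left(x \right)} \cos{\left(x \right)}
This must equal f(x, y) identically; expanded, f = 2 \sin^{2}{\left(x \right)} + \sin{\left(x \right)} \cos{\left(x \right)} + 3 e^{- y} \sin^{2}{\left(x \right)} - 6 e^{- y} \sin{\left(x \right)} - 3 e^{- y} \cos{\left(x \right)} - 18 e^{- 2 y} \sin{\left(x \right)} + 27 e^{- 3 y}.
Matching coefficients of the independent functions:
  [e^{- 2 y} \sin{\left(x \right)}]:  2 A^{2} B = -18
  [e^{- y} \sin{\left(x \right)}]:  2 A B = -6
  [e^{- y} \sin^{2}{\left(x \right)}]:  A B^{2} = 3
  [e^{- y} \cos{\left(x \right)}]:  A B = -3
  [\sin{\left(x \right)} \cos{\left(x \right)}]:  B^{2} = 1
  [e^{- 3 y}]:  A^{3} = 27
  [\sin^{2}{\left(x \right)}]:  2 B^{2} = 2
Solving: A = 3, B = -1.
Check against the point condition:
  u(0, 0) = 3  ⟹  A = 3  ✓
Hence u(x, y) = - \sin{\left(x \right)} + 3 e^{- y}.

Answer: u(x, y) = - \sin{\left(x \right)} + 3 e^{- y}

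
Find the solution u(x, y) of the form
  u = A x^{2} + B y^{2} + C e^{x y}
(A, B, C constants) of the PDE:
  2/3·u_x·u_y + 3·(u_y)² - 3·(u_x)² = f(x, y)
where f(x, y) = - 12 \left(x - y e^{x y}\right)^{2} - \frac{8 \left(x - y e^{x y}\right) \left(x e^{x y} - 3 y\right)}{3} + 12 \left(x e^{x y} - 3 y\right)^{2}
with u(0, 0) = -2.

Substitute the ansatz u = A x^{2} + B y^{2} + C e^{x y} into the left-hand side.
Derivatives of the ansatz:
  u_x = 2 A x + C y e^{x y}
  u_y = 2 B y + C x e^{x y}
Term by term:
  2/3·u_x·u_y = \frac{8 A B x y}{3} + \frac{4 A C x^{2} e^{x y}}{3} + \frac{4 B C y^{2} e^{x y}}{3} + \frac{2 C^{2} x y e^{2 x y}}{3}
  3·(u_y)² = 12 B^{2} y^{2} + 12 B C x y e^{x y} + 3 C^{2} x^{2} e^{2 x y}
  -3·(u_x)² = - 12 A^{2} x^{2} - 12 A C x y e^{x y} - 3 C^{2} y^{2} e^{2 x y}
So the left-hand side equals
  - 12 A^{2} x^{2} + \frac{8 A B x y}{3} + \frac{4 A C x^{2} e^{x y}}{3} - 12 A C x y e^{x y} + 12 B^{2} y^{2} + 12 B C x y e^{x y} + \frac{4 B C y^{2} e^{x y}}{3} + 3 C^{2} x^{2} e^{2 x y} + \frac{2 C^{2} x y e^{2 x y}}{3} - 3 C^{2} y^{2} e^{2 x y}
This must equal f(x, y) identically; expanded, f = 12 x^{2} e^{2 x y} - \frac{8 x^{2} e^{x y}}{3} - 12 x^{2} + \frac{8 x y e^{2 x y}}{3} - 48 x y e^{x y} + 8 x y - 12 y^{2} e^{2 x y} - 8 y^{2} e^{x y} + 108 y^{2}.
Matching coefficients of the independent functions:
  [x^{2}]:  - 12 A^{2} = -12
  [y^{2}]:  12 B^{2} = 108
  [x y]:  \frac{8 A B}{3} = 8
  [x^{2} e^{x y}]:  \frac{4 A C}{3} = - \frac{8}{3}
  [x^{2} e^{2 x y}]:  3 C^{2} = 12
  [y^{2} e^{x y}]:  \frac{4 B C}{3} = -8
  [y^{2} e^{2 x y}]:  - 3 C^{2} = -12
  [x y e^{x y}]:  - 12 A C + 12 B C = -48
  [x y e^{2 x y}]:  \frac{2 C^{2}}{3} = \frac{8}{3}
These equations allow (A, B, C) = (-1, -3, 2) or (1, 3, -2).
Impose the point condition(s):
  u(0, 0) = -2  ⟹  C = -2
Only A = 1, B = 3, C = -2 satisfies everything.
Hence u(x, y) = x^{2} + 3 y^{2} - 2 e^{x y}.

Answer: u(x, y) = x^{2} + 3 y^{2} - 2 e^{x y}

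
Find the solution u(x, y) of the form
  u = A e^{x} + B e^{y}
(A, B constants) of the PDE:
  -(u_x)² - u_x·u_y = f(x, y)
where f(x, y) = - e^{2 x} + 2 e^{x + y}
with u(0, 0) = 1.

Substitute the ansatz u = A e^{x} + B e^{y} into the left-hand side.
Derivatives of the ansatz:
  u_x = A e^{x}
  u_y = B e^{y}
Term by term:
  -(u_x)² = - A^{2} e^{2 x}
  -u_x·u_y = - A B e^{x} e^{y}
So the left-hand side equals
  - A^{2} e^{2 x} - A B e^{x} e^{y}
This must equal f(x, y) identically; expanded, f = - e^{2 x} + 2 e^{x} e^{y}.
Matching coefficients of the independent functions:
  [e^{x} e^{y}]:  - A B = 2
  [e^{2 x}]:  - A^{2} = -1
These equations allow (A, B) = (-1, 2) or (1, -2).
Impose the point condition(s):
  u(0, 0) = 1  ⟹  A + B = 1
Only A = -1, B = 2 satisfies everything.
Hence u(x, y) = - e^{x} + 2 e^{y}.

Answer: u(x, y) = - e^{x} + 2 e^{y}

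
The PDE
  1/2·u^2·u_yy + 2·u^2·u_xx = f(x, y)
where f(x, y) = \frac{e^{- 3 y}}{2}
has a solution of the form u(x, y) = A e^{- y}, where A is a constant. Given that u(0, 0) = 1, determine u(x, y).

Substitute the ansatz u = A e^{- y} into the left-hand side.
Derivatives of the ansatz:
  u_yy = A e^{- y}
  u_xx = 0
Term by term:
  1/2·u^2·u_yy = \frac{A^{3} e^{- 3 y}}{2}
  2·u^2·u_xx = 0
So the left-hand side equals
  \frac{A^{3} e^{- 3 y}}{2}
This must equal f(x, y) = \frac{e^{- 3 y}}{2} identically.
Matching coefficients of the independent functions:
  [e^{- 3 y}]:  \frac{A^{3}}{2} = \frac{1}{2}
Solving: A = 1.
Check against the point condition:
  u(0, 0) = 1  ⟹  A = 1  ✓
Hence u(x, y) = e^{- y}.

Answer: u(x, y) = e^{- y}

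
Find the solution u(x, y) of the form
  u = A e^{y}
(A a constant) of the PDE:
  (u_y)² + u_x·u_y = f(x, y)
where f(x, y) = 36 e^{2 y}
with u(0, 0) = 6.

Substitute the ansatz u = A e^{y} into the left-hand side.
Derivatives of the ansatz:
  u_y = A e^{y}
  u_x = 0
Term by term:
  (u_y)² = A^{2} e^{2 y}
  u_x·u_y = 0
So the left-hand side equals
  A^{2} e^{2 y}
This must equal f(x, y) = 36 e^{2 y} identically.
Matching coefficients of the independent functions:
  [e^{2 y}]:  A^{2} = 36
These equations allow (A) = (-6) or (6).
Impose the point condition(s):
  u(0, 0) = 6  ⟹  A = 6
Only A = 6 satisfies everything.
Hence u(x, y) = 6 e^{y}.

Answer: u(x, y) = 6 e^{y}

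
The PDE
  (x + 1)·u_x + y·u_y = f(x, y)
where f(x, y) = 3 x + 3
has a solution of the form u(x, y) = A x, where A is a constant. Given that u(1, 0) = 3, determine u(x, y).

Substitute the ansatz u = A x into the left-hand side.
Derivatives of the ansatz:
  u_x = A
  u_y = 0
Term by term:
  (x + 1)·u_x = A x + A
  y·u_y = 0
So the left-hand side equals
  A x + A
This must equal f(x, y) = 3 x + 3 identically.
Matching coefficients of the independent functions:
  [constant term, x]:  A = 3
Solving: A = 3.
Check against the point condition:
  u(1, 0) = 3  ⟹  A = 3  ✓
Hence u(x, y) = 3 x.

Answer: u(x, y) = 3 x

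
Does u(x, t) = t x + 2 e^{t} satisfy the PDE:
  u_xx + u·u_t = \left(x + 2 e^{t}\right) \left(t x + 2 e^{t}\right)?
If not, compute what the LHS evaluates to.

Evaluate each term of the left-hand side for u = t x + 2 e^{t}.
Derivatives:
  u_xx = 0
  u_t = x + 2 e^{t}
Terms:
  u_xx = 0
  u·u_t = \left(x + 2 e^{t}\right) \left(t x + 2 e^{t}\right)
Sum: LHS = \left(x + 2 e^{t}\right) \left(t x + 2 e^{t}\right)
This is exactly the given right-hand side, so u is a solution.

Answer: Yes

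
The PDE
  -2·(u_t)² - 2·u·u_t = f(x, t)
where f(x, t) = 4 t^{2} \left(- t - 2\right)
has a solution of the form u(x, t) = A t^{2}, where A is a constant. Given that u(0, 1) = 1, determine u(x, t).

Answer: u(x, t) = t^{2}

Derivation:
Substitute the ansatz u = A t^{2} into the left-hand side.
Derivatives of the ansatz:
  u_t = 2 A t
Term by term:
  -2·(u_t)² = - 8 A^{2} t^{2}
  -2·u·u_t = - 4 A^{2} t^{3}
So the left-hand side equals
  - 4 A^{2} t^{3} - 8 A^{2} t^{2}
This must equal f(x, t) identically; expanded, f = - 4 t^{3} - 8 t^{2}.
Matching coefficients of the independent functions:
  [t^{2}]:  - 8 A^{2} = -8
  [t^{3}]:  - 4 A^{2} = -4
These equations allow (A) = (-1) or (1).
Impose the point condition(s):
  u(0, 1) = 1  ⟹  A = 1
Only A = 1 satisfies everything.
Hence u(x, t) = t^{2}.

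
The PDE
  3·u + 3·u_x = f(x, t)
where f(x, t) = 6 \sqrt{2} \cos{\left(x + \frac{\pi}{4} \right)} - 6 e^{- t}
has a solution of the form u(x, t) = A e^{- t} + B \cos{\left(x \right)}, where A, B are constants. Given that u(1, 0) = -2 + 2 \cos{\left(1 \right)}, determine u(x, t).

Answer: u(x, t) = 2 \cos{\left(x \right)} - 2 e^{- t}

Derivation:
Substitute the ansatz u = A e^{- t} + B \cos{\left(x \right)} into the left-hand side.
Derivatives of the ansatz:
  u_x = - B \sin{\left(x \right)}
Term by term:
  3·u = 3 A e^{- t} + 3 B \cos{\left(x \right)}
  3·u_x = - 3 B \sin{\left(x \right)}
So the left-hand side equals
  3 A e^{- t} - 3 B \sin{\left(x \right)} + 3 B \cos{\left(x \right)}
This must equal f(x, t) identically; expanded, f = - 6 \sin{\left(x \right)} + 6 \cos{\left(x \right)} - 6 e^{- t}.
Matching coefficients of the independent functions:
  [e^{- t}]:  3 A = -6
  [\sin{\left(x \right)}]:  - 3 B = -6
  [\cos{\left(x \right)}]:  3 B = 6
Solving: A = -2, B = 2.
Check against the point condition:
  u(1, 0) = -2 + 2 \cos{\left(1 \right)}  ⟹  A + B \cos{\left(1 \right)} = -2 + 2 \cos{\left(1 \right)}  ✓
Hence u(x, t) = 2 \cos{\left(x \right)} - 2 e^{- t}.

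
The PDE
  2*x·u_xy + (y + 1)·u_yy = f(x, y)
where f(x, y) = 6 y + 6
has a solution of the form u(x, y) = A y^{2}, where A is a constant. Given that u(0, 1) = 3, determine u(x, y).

Substitute the ansatz u = A y^{2} into the left-hand side.
Derivatives of the ansatz:
  u_xy = 0
  u_yy = 2 A
Term by term:
  2*x·u_xy = 0
  (y + 1)·u_yy = 2 A y + 2 A
So the left-hand side equals
  2 A y + 2 A
This must equal f(x, y) = 6 y + 6 identically.
Matching coefficients of the independent functions:
  [constant term, y]:  2 A = 6
Solving: A = 3.
Check against the point condition:
  u(0, 1) = 3  ⟹  A = 3  ✓
Hence u(x, y) = 3 y^{2}.

Answer: u(x, y) = 3 y^{2}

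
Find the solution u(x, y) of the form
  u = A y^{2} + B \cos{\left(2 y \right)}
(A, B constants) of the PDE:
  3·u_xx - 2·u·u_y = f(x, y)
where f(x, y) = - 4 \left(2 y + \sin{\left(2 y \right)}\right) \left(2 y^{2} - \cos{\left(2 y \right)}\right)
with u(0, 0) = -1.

Substitute the ansatz u = A y^{2} + B \cos{\left(2 y \right)} into the left-hand side.
Derivatives of the ansatz:
  u_xx = 0
  u_y = 2 A y - 2 B \sin{\left(2 y \right)}
Term by term:
  3·u_xx = 0
  -2·u·u_y = - 4 A^{2} y^{3} + 4 A B y^{2} \sin{\left(2 y \right)} - 4 A B y \cos{\left(2 y \right)} + 4 B^{2} \sin{\left(2 y \right)} \cos{\left(2 y \right)}
So the left-hand side equals
  - 4 A^{2} y^{3} + 4 A B y^{2} \sin{\left(2 y \right)} - 4 A B y \cos{\left(2 y \right)} + 4 B^{2} \sin{\left(2 y \right)} \cos{\left(2 y \right)}
This must equal f(x, y) identically; expanded, f = - 16 y^{3} - 8 y^{2} \sin{\left(2 y \right)} + 8 y \cos{\left(2 y \right)} + 4 \sin{\left(2 y \right)} \cos{\left(2 y \right)}.
Matching coefficients of the independent functions:
  [y^{3}]:  - 4 A^{2} = -16
  [y \cos{\left(2 y \right)}]:  - 4 A B = 8
  [y^{2} \sin{\left(2 y \right)}]:  4 A B = -8
  [\sin{\left(2 y \right)} \cos{\left(2 y \right)}]:  4 B^{2} = 4
These equations allow (A, B) = (-2, 1) or (2, -1).
Impose the point condition(s):
  u(0, 0) = -1  ⟹  B = -1
Only A = 2, B = -1 satisfies everything.
Hence u(x, y) = 2 y^{2} - \cos{\left(2 y \right)}.

Answer: u(x, y) = 2 y^{2} - \cos{\left(2 y \right)}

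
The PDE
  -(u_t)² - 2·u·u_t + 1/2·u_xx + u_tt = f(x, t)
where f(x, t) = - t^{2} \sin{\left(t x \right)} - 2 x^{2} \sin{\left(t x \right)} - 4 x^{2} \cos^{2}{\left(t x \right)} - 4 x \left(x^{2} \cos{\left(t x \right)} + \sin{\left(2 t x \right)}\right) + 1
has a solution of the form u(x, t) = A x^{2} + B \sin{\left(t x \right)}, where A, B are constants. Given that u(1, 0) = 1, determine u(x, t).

Substitute the ansatz u = A x^{2} + B \sin{\left(t x \right)} into the left-hand side.
Derivatives of the ansatz:
  u_t = B x \cos{\left(t x \right)}
  u_xx = 2 A - B t^{2} \sin{\left(t x \right)}
  u_tt = - B x^{2} \sin{\left(t x \right)}
Term by term:
  -(u_t)² = - B^{2} x^{2} \cos^{2}{\left(t x \right)}
  -2·u·u_t = - 2 A B x^{3} \cos{\left(t x \right)} - 2 B^{2} x \sin{\left(t x \right)} \cos{\left(t x \right)}
  1/2·u_xx = A - \frac{B t^{2} \sin{\left(t x \right)}}{2}
  u_tt = - B x^{2} \sin{\left(t x \right)}
So the left-hand side equals
  - 2 A B x^{3} \cos{\left(t x \right)} + A - B^{2} x^{2} \cos^{2}{\left(t x \right)} - 2 B^{2} x \sin{\left(t x \right)} \cos{\left(t x \right)} - \frac{B t^{2} \sin{\left(t x \right)}}{2} - B x^{2} \sin{\left(t x \right)}
This must equal f(x, t) identically; expanded, f = - t^{2} \sin{\left(t x \right)} - 4 x^{3} \cos{\left(t x \right)} - 2 x^{2} \sin{\left(t x \right)} - 4 x^{2} \cos^{2}{\left(t x \right)} - 8 x \sin{\left(t x \right)} \cos{\left(t x \right)} + 1.
Matching coefficients of the independent functions:
  [constant term]:  A = 1
  [t^{2} \sin{\left(t x \right)}]:  - \frac{B}{2} = -1
  [x^{2} \sin{\left(t x \right)}]:  - B = -2
  [x^{2} \cos^{2}{\left(t x \right)}]:  - B^{2} = -4
  [x^{3} \cos{\left(t x \right)}]:  - 2 A B = -4
  [x \sin{\left(t x \right)} \cos{\left(t x \right)}]:  - 2 B^{2} = -8
Solving: A = 1, B = 2.
Check against the point condition:
  u(1, 0) = 1  ⟹  A = 1  ✓
Hence u(x, t) = x^{2} + 2 \sin{\left(t x \right)}.

Answer: u(x, t) = x^{2} + 2 \sin{\left(t x \right)}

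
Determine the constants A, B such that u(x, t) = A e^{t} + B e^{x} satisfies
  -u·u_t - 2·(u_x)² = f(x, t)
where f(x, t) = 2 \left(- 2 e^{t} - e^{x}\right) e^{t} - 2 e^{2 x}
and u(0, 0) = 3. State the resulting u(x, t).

Substitute the ansatz u = A e^{t} + B e^{x} into the left-hand side.
Derivatives of the ansatz:
  u_t = A e^{t}
  u_x = B e^{x}
Term by term:
  -u·u_t = - A^{2} e^{2 t} - A B e^{t} e^{x}
  -2·(u_x)² = - 2 B^{2} e^{2 x}
So the left-hand side equals
  - A^{2} e^{2 t} - A B e^{t} e^{x} - 2 B^{2} e^{2 x}
This must equal f(x, t) = 2 \left(- 2 e^{t} - e^{x}\right) e^{t} - 2 e^{2 x} identically.
Matching coefficients of the independent functions:
  [e^{t} e^{x}]:  - A B = -2
  [e^{2 t}]:  - A^{2} = -4
  [e^{2 x}]:  - 2 B^{2} = -2
These equations allow (A, B) = (-2, -1) or (2, 1).
Impose the point condition(s):
  u(0, 0) = 3  ⟹  A + B = 3
Only A = 2, B = 1 satisfies everything.
Hence u(x, t) = 2 e^{t} + e^{x}.

Answer: u(x, t) = 2 e^{t} + e^{x}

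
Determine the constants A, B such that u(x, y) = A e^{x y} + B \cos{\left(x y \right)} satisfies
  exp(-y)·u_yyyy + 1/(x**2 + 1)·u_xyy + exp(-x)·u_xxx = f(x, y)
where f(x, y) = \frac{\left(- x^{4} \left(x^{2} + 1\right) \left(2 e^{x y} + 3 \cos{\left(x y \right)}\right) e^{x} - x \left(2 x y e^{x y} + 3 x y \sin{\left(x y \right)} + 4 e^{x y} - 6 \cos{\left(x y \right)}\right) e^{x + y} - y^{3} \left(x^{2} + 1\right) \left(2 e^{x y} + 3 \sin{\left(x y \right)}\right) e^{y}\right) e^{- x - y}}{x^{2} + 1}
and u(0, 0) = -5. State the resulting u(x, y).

Substitute the ansatz u = A e^{x y} + B \cos{\left(x y \right)} into the left-hand side.
Derivatives of the ansatz:
  u_yyyy = A x^{4} e^{x y} + B x^{4} \cos{\left(x y \right)}
  u_xyy = A x^{2} y e^{x y} + 2 A x e^{x y} + B x^{2} y \sin{\left(x y \right)} - 2 B x \cos{\left(x y \right)}
  u_xxx = A y^{3} e^{x y} + B y^{3} \sin{\left(x y \right)}
Term by term:
  exp(-y)·u_yyyy = A x^{4} e^{- y} e^{x y} + B x^{4} e^{- y} \cos{\left(x y \right)}
  1/(x**2 + 1)·u_xyy = \frac{A x^{2} y e^{x y}}{x^{2} + 1} + \frac{2 A x e^{x y}}{x^{2} + 1} + \frac{B x^{2} y \sin{\left(x y \right)}}{x^{2} + 1} - \frac{2 B x \cos{\left(x y \right)}}{x^{2} + 1}
  exp(-x)·u_xxx = A y^{3} e^{- x} e^{x y} + B y^{3} e^{- x} \sin{\left(x y \right)}
So the left-hand side equals
  A x^{4} e^{- y} e^{x y} + \frac{A x^{2} y e^{x y}}{x^{2} + 1} + \frac{2 A x e^{x y}}{x^{2} + 1} + A y^{3} e^{- x} e^{x y} + B x^{4} e^{- y} \cos{\left(x y \right)} + \frac{B x^{2} y \sin{\left(x y \right)}}{x^{2} + 1} - \frac{2 B x \cos{\left(x y \right)}}{x^{2} + 1} + B y^{3} e^{- x} \sin{\left(x y \right)}
This must equal f(x, y) identically; expanded, f = - 2 x^{4} e^{- y} e^{x y} - 3 x^{4} e^{- y} \cos{\left(x y \right)} - \frac{2 x^{2} y e^{x y}}{x^{2} + 1} - \frac{3 x^{2} y \sin{\left(x y \right)}}{x^{2} + 1} - \frac{4 x e^{x y}}{x^{2} + 1} + \frac{6 x \cos{\left(x y \right)}}{x^{2} + 1} - 2 y^{3} e^{- x} e^{x y} - 3 y^{3} e^{- x} \sin{\left(x y \right)}.
Matching coefficients of the independent functions:
  [\frac{x e^{x y}}{x^{2} + 1}]:  2 A = -4
  [\frac{x \cos{\left(x y \right)}}{x^{2} + 1}]:  - 2 B = 6
  [x^{4} e^{- y} e^{x y}, y^{3} e^{- x} e^{x y}, \frac{x^{2} y e^{x y}}{x^{2} + 1}]:  A = -2
  [x^{4} e^{- y} \cos{\left(x y \right)}, y^{3} e^{- x} \sin{\left(x y \right)}, \frac{x^{2} y \sin{\left(x y \right)}}{x^{2} + 1}]:  B = -3
Solving: A = -2, B = -3.
Check against the point condition:
  u(0, 0) = -5  ⟹  A + B = -5  ✓
Hence u(x, y) = - 2 e^{x y} - 3 \cos{\left(x y \right)}.

Answer: u(x, y) = - 2 e^{x y} - 3 \cos{\left(x y \right)}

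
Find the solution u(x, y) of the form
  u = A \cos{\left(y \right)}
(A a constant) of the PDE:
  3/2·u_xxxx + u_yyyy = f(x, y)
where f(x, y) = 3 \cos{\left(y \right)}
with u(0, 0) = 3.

Substitute the ansatz u = A \cos{\left(y \right)} into the left-hand side.
Derivatives of the ansatz:
  u_xxxx = 0
  u_yyyy = A \cos{\left(y \right)}
Term by term:
  3/2·u_xxxx = 0
  u_yyyy = A \cos{\left(y \right)}
So the left-hand side equals
  A \cos{\left(y \right)}
This must equal f(x, y) = 3 \cos{\left(y \right)} identically.
Matching coefficients of the independent functions:
  [\cos{\left(y \right)}]:  A = 3
Solving: A = 3.
Check against the point condition:
  u(0, 0) = 3  ⟹  A = 3  ✓
Hence u(x, y) = 3 \cos{\left(y \right)}.

Answer: u(x, y) = 3 \cos{\left(y \right)}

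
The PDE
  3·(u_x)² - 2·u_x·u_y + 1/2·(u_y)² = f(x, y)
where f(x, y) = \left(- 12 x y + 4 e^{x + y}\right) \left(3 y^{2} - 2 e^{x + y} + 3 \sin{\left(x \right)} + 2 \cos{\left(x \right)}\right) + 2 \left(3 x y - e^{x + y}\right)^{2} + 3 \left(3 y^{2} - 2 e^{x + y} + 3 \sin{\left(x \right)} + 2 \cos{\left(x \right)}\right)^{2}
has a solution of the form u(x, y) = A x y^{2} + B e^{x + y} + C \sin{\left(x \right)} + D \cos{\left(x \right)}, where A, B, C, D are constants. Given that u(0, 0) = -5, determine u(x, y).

Substitute the ansatz u = A x y^{2} + B e^{x + y} + C \sin{\left(x \right)} + D \cos{\left(x \right)} into the left-hand side.
Derivatives of the ansatz:
  u_x = A y^{2} + B e^{x} e^{y} + C \cos{\left(x \right)} - D \sin{\left(x \right)}
  u_y = 2 A x y + B e^{x} e^{y}
Term by term:
  3·(u_x)² = 3 A^{2} y^{4} + 6 A B y^{2} e^{x} e^{y} + 6 A C y^{2} \cos{\left(x \right)} - 6 A D y^{2} \sin{\left(x \right)} + 3 B^{2} e^{2 x} e^{2 y} + 6 B C e^{x} e^{y} \cos{\left(x \right)} - 6 B D e^{x} e^{y} \sin{\left(x \right)} + 3 C^{2} \cos^{2}{\left(x \right)} - 6 C D \sin{\left(x \right)} \cos{\left(x \right)} + 3 D^{2} \sin^{2}{\left(x \right)}
  -2·u_x·u_y = - 4 A^{2} x y^{3} - 4 A B x y e^{x} e^{y} - 2 A B y^{2} e^{x} e^{y} - 4 A C x y \cos{\left(x \right)} + 4 A D x y \sin{\left(x \right)} - 2 B^{2} e^{2 x} e^{2 y} - 2 B C e^{x} e^{y} \cos{\left(x \right)} + 2 B D e^{x} e^{y} \sin{\left(x \right)}
  1/2·(u_y)² = 2 A^{2} x^{2} y^{2} + 2 A B x y e^{x} e^{y} + \frac{B^{2} e^{2 x} e^{2 y}}{2}
So the left-hand side equals
  2 A^{2} x^{2} y^{2} - 4 A^{2} x y^{3} + 3 A^{2} y^{4} - 2 A B x y e^{x} e^{y} + 4 A B y^{2} e^{x} e^{y} - 4 A C x y \cos{\left(x \right)} + 6 A C y^{2} \cos{\left(x \right)} + 4 A D x y \sin{\left(x \right)} - 6 A D y^{2} \sin{\left(x \right)} + \frac{3 B^{2} e^{2 x} e^{2 y}}{2} + 4 B C e^{x} e^{y} \cos{\left(x \right)} - 4 B D e^{x} e^{y} \sin{\left(x \right)} + 3 C^{2} \cos^{2}{\left(x \right)} - 6 C D \sin{\left(x \right)} \cos{\left(x \right)} + 3 D^{2} \sin^{2}{\left(x \right)}
This must equal f(x, y) identically; expanded, f = 18 x^{2} y^{2} - 36 x y^{3} + 12 x y e^{x} e^{y} - 36 x y \sin{\left(x \right)} - 24 x y \cos{\left(x \right)} + 27 y^{4} - 24 y^{2} e^{x} e^{y} + 54 y^{2} \sin{\left(x \right)} + 36 y^{2} \cos{\left(x \right)} + 6 e^{2 x} e^{2 y} - 24 e^{x} e^{y} \sin{\left(x \right)} - 16 e^{x} e^{y} \cos{\left(x \right)} + 27 \sin^{2}{\left(x \right)} + 36 \sin{\left(x \right)} \cos{\left(x \right)} + 12 \cos^{2}{\left(x \right)}.
Matching coefficients of the independent functions:
(each divided by its leading coefficient; functions giving the same equation are listed together)
  [y^{4}, x y^{3}, x^{2} y^{2}]:  A^{2} - 9 = 0
  [y^{2} \sin{\left(x \right)}, x y \sin{\left(x \right)}]:  A D + 9 = 0
  [y^{2} \cos{\left(x \right)}, x y \cos{\left(x \right)}]:  A C - 6 = 0
  [e^{2 x} e^{2 y}]:  B^{2} - 4 = 0
  [\sin{\left(x \right)} \cos{\left(x \right)}]:  C D + 6 = 0
  [y^{2} e^{x} e^{y}, x y e^{x} e^{y}]:  A B + 6 = 0
  [e^{x} e^{y} \sin{\left(x \right)}]:  B D - 6 = 0
  [e^{x} e^{y} \cos{\left(x \right)}]:  B C + 4 = 0
  [\sin^{2}{\left(x \right)}]:  D^{2} - 9 = 0
  [\cos^{2}{\left(x \right)}]:  C^{2} - 4 = 0
These equations allow (A, B, C, D) = (-3, 2, -2, 3) or (3, -2, 2, -3).
Impose the point condition(s):
  u(0, 0) = -5  ⟹  B + D = -5
Only A = 3, B = -2, C = 2, D = -3 satisfies everything.
Hence u(x, y) = 3 x y^{2} - 2 e^{x + y} + 2 \sin{\left(x \right)} - 3 \cos{\left(x \right)}.

Answer: u(x, y) = 3 x y^{2} - 2 e^{x + y} + 2 \sin{\left(x \right)} - 3 \cos{\left(x \right)}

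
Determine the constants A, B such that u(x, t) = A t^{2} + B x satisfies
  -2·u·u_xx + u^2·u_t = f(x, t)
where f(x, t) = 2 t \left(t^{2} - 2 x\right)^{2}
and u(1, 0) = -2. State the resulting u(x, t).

Substitute the ansatz u = A t^{2} + B x into the left-hand side.
Derivatives of the ansatz:
  u_xx = 0
  u_t = 2 A t
Term by term:
  -2·u·u_xx = 0
  u^2·u_t = 2 A^{3} t^{5} + 4 A^{2} B t^{3} x + 2 A B^{2} t x^{2}
So the left-hand side equals
  2 A^{3} t^{5} + 4 A^{2} B t^{3} x + 2 A B^{2} t x^{2}
This must equal f(x, t) identically; expanded, f = 2 t^{5} - 8 t^{3} x + 8 t x^{2}.
Matching coefficients of the independent functions:
  [t^{5}]:  2 A^{3} = 2
  [t x^{2}]:  2 A B^{2} = 8
  [t^{3} x]:  4 A^{2} B = -8
Solving: A = 1, B = -2.
Check against the point condition:
  u(1, 0) = -2  ⟹  B = -2  ✓
Hence u(x, t) = t^{2} - 2 x.

Answer: u(x, t) = t^{2} - 2 x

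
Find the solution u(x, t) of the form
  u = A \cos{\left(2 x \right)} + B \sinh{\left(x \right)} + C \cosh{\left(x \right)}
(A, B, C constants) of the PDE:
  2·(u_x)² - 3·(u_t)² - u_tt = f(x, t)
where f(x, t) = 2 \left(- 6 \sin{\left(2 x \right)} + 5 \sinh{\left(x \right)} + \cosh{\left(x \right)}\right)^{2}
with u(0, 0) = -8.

Substitute the ansatz u = A \cos{\left(2 x \right)} + B \sinh{\left(x \right)} + C \cosh{\left(x \right)} into the left-hand side.
Derivatives of the ansatz:
  u_x = - 2 A \sin{\left(2 x \right)} + B \cosh{\left(x \right)} + C \sinh{\left(x \right)}
  u_t = 0
  u_tt = 0
Term by term:
  2·(u_x)² = 8 A^{2} \sin^{2}{\left(2 x \right)} - 8 A B \sin{\left(2 x \right)} \cosh{\left(x \right)} - 8 A C \sin{\left(2 x \right)} \sinh{\left(x \right)} + 2 B^{2} \cosh^{2}{\left(x \right)} + 4 B C \sinh{\left(x \right)} \cosh{\left(x \right)} + 2 C^{2} \sinh^{2}{\left(x \right)}
  -3·(u_t)² = 0
  -u_tt = 0
So the left-hand side equals
  8 A^{2} \sin^{2}{\left(2 x \right)} - 8 A B \sin{\left(2 x \right)} \cosh{\left(x \right)} - 8 A C \sin{\left(2 x \right)} \sinh{\left(x \right)} + 2 B^{2} \cosh^{2}{\left(x \right)} + 4 B C \sinh{\left(x \right)} \cosh{\left(x \right)} + 2 C^{2} \sinh^{2}{\left(x \right)}
This must equal f(x, t) identically; expanded, f = 72 \sin^{2}{\left(2 x \right)} - 120 \sin{\left(2 x \right)} \sinh{\left(x \right)} - 24 \sin{\left(2 x \right)} \cosh{\left(x \right)} + 50 \sinh^{2}{\left(x \right)} + 20 \sinh{\left(x \right)} \cosh{\left(x \right)} + 2 \cosh^{2}{\left(x \right)}.
Matching coefficients of the independent functions:
  [\sin{\left(2 x \right)} \sinh{\left(x \right)}]:  - 8 A C = -120
  [\sin{\left(2 x \right)} \cosh{\left(x \right)}]:  - 8 A B = -24
  [\sinh{\left(x \right)} \cosh{\left(x \right)}]:  4 B C = 20
  [\sin^{2}{\left(2 x \right)}]:  8 A^{2} = 72
  [\sinh^{2}{\left(x \right)}]:  2 C^{2} = 50
  [\cosh^{2}{\left(x \right)}]:  2 B^{2} = 2
These equations allow (A, B, C) = (-3, -1, -5) or (3, 1, 5).
Impose the point condition(s):
  u(0, 0) = -8  ⟹  A + C = -8
Only A = -3, B = -1, C = -5 satisfies everything.
Hence u(x, t) = - 3 \cos{\left(2 x \right)} - \sinh{\left(x \right)} - 5 \cosh{\left(x \right)}.

Answer: u(x, t) = - 3 \cos{\left(2 x \right)} - \sinh{\left(x \right)} - 5 \cosh{\left(x \right)}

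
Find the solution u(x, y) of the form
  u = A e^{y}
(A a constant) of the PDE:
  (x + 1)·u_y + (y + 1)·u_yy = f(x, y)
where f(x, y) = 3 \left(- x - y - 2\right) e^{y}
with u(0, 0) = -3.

Answer: u(x, y) = - 3 e^{y}

Derivation:
Substitute the ansatz u = A e^{y} into the left-hand side.
Derivatives of the ansatz:
  u_y = A e^{y}
  u_yy = A e^{y}
Term by term:
  (x + 1)·u_y = A x e^{y} + A e^{y}
  (y + 1)·u_yy = A y e^{y} + A e^{y}
So the left-hand side equals
  A x e^{y} + A y e^{y} + 2 A e^{y}
This must equal f(x, y) identically; expanded, f = - 3 x e^{y} - 3 y e^{y} - 6 e^{y}.
Matching coefficients of the independent functions:
  [x e^{y}, y e^{y}]:  A = -3
  [e^{y}]:  2 A = -6
Solving: A = -3.
Check against the point condition:
  u(0, 0) = -3  ⟹  A = -3  ✓
Hence u(x, y) = - 3 e^{y}.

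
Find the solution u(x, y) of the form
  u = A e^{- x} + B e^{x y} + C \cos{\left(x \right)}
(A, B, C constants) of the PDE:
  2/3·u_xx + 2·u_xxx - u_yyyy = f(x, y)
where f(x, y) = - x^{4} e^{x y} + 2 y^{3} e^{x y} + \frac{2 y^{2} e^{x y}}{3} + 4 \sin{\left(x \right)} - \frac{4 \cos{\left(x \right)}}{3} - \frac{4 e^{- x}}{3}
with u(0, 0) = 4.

Substitute the ansatz u = A e^{- x} + B e^{x y} + C \cos{\left(x \right)} into the left-hand side.
Derivatives of the ansatz:
  u_xx = A e^{- x} + B y^{2} e^{x y} - C \cos{\left(x \right)}
  u_xxx = - A e^{- x} + B y^{3} e^{x y} + C \sin{\left(x \right)}
  u_yyyy = B x^{4} e^{x y}
Term by term:
  2/3·u_xx = \frac{2 A e^{- x}}{3} + \frac{2 B y^{2} e^{x y}}{3} - \frac{2 C \cos{\left(x \right)}}{3}
  2·u_xxx = - 2 A e^{- x} + 2 B y^{3} e^{x y} + 2 C \sin{\left(x \right)}
  -u_yyyy = - B x^{4} e^{x y}
So the left-hand side equals
  - \frac{4 A e^{- x}}{3} - B x^{4} e^{x y} + 2 B y^{3} e^{x y} + \frac{2 B y^{2} e^{x y}}{3} + 2 C \sin{\left(x \right)} - \frac{2 C \cos{\left(x \right)}}{3}
This must equal f(x, y) = - x^{4} e^{x y} + 2 y^{3} e^{x y} + \frac{2 y^{2} e^{x y}}{3} + 4 \sin{\left(x \right)} - \frac{4 \cos{\left(x \right)}}{3} - \frac{4 e^{- x}}{3} identically.
Matching coefficients of the independent functions:
  [x^{4} e^{x y}]:  - B = -1
  [y^{2} e^{x y}]:  \frac{2 B}{3} = \frac{2}{3}
  [y^{3} e^{x y}]:  2 B = 2
  [e^{- x}]:  - \frac{4 A}{3} = - \frac{4}{3}
  [\sin{\left(x \right)}]:  2 C = 4
  [\cos{\left(x \right)}]:  - \frac{2 C}{3} = - \frac{4}{3}
Solving: A = 1, B = 1, C = 2.
Check against the point condition:
  u(0, 0) = 4  ⟹  A + B + C = 4  ✓
Hence u(x, y) = e^{x y} + 2 \cos{\left(x \right)} + e^{- x}.

Answer: u(x, y) = e^{x y} + 2 \cos{\left(x \right)} + e^{- x}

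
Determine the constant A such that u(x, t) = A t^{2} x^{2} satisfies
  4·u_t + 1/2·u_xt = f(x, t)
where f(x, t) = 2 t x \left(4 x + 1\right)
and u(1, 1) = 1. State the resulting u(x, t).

Substitute the ansatz u = A t^{2} x^{2} into the left-hand side.
Derivatives of the ansatz:
  u_t = 2 A t x^{2}
  u_xt = 4 A t x
Term by term:
  4·u_t = 8 A t x^{2}
  1/2·u_xt = 2 A t x
So the left-hand side equals
  8 A t x^{2} + 2 A t x
This must equal f(x, t) identically; expanded, f = 8 t x^{2} + 2 t x.
Matching coefficients of the independent functions:
  [t x]:  2 A = 2
  [t x^{2}]:  8 A = 8
Solving: A = 1.
Check against the point condition:
  u(1, 1) = 1  ⟹  A = 1  ✓
Hence u(x, t) = t^{2} x^{2}.

Answer: u(x, t) = t^{2} x^{2}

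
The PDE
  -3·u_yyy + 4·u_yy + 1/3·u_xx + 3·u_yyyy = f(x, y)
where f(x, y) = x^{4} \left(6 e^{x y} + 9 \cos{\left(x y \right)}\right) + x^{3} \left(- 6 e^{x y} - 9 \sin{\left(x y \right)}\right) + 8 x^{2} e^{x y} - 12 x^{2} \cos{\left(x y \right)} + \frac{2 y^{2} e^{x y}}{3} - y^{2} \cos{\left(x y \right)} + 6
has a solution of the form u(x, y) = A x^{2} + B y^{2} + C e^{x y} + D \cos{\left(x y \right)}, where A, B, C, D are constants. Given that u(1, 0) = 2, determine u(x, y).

Substitute the ansatz u = A x^{2} + B y^{2} + C e^{x y} + D \cos{\left(x y \right)} into the left-hand side.
Derivatives of the ansatz:
  u_yyy = C x^{3} e^{x y} + D x^{3} \sin{\left(x y \right)}
  u_yy = 2 B + C x^{2} e^{x y} - D x^{2} \cos{\left(x y \right)}
  u_xx = 2 A + C y^{2} e^{x y} - D y^{2} \cos{\left(x y \right)}
  u_yyyy = C x^{4} e^{x y} + D x^{4} \cos{\left(x y \right)}
Term by term:
  -3·u_yyy = - 3 C x^{3} e^{x y} - 3 D x^{3} \sin{\left(x y \right)}
  4·u_yy = 8 B + 4 C x^{2} e^{x y} - 4 D x^{2} \cos{\left(x y \right)}
  1/3·u_xx = \frac{2 A}{3} + \frac{C y^{2} e^{x y}}{3} - \frac{D y^{2} \cos{\left(x y \right)}}{3}
  3·u_yyyy = 3 C x^{4} e^{x y} + 3 D x^{4} \cos{\left(x y \right)}
So the left-hand side equals
  \frac{2 A}{3} + 8 B + 3 C x^{4} e^{x y} - 3 C x^{3} e^{x y} + 4 C x^{2} e^{x y} + \frac{C y^{2} e^{x y}}{3} + 3 D x^{4} \cos{\left(x y \right)} - 3 D x^{3} \sin{\left(x y \right)} - 4 D x^{2} \cos{\left(x y \right)} - \frac{D y^{2} \cos{\left(x y \right)}}{3}
This must equal f(x, y) identically; expanded, f = 6 x^{4} e^{x y} + 9 x^{4} \cos{\left(x y \right)} - 6 x^{3} e^{x y} - 9 x^{3} \sin{\left(x y \right)} + 8 x^{2} e^{x y} - 12 x^{2} \cos{\left(x y \right)} + \frac{2 y^{2} e^{x y}}{3} - y^{2} \cos{\left(x y \right)} + 6.
Matching coefficients of the independent functions:
  [constant term]:  \frac{2 A}{3} + 8 B = 6
  [x^{2} e^{x y}]:  4 C = 8
  [x^{2} \cos{\left(x y \right)}]:  - 4 D = -12
  [x^{3} e^{x y}]:  - 3 C = -6
  [x^{3} \sin{\left(x y \right)}]:  - 3 D = -9
  [x^{4} e^{x y}]:  3 C = 6
  [x^{4} \cos{\left(x y \right)}]:  3 D = 9
  [y^{2} e^{x y}]:  \frac{C}{3} = \frac{2}{3}
  [y^{2} \cos{\left(x y \right)}]:  - \frac{D}{3} = -1
These equations do not fix every constant; impose the point condition(s):
  u(1, 0) = 2  ⟹  A + C + D = 2
Solving the combined system: A = -3, B = 1, C = 2, D = 3.
Hence u(x, y) = - 3 x^{2} + y^{2} + 2 e^{x y} + 3 \cos{\left(x y \right)}.

Answer: u(x, y) = - 3 x^{2} + y^{2} + 2 e^{x y} + 3 \cos{\left(x y \right)}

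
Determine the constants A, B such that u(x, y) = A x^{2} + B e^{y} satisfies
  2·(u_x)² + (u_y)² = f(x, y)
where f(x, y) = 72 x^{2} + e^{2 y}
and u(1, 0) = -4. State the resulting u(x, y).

Answer: u(x, y) = - 3 x^{2} - e^{y}

Derivation:
Substitute the ansatz u = A x^{2} + B e^{y} into the left-hand side.
Derivatives of the ansatz:
  u_x = 2 A x
  u_y = B e^{y}
Term by term:
  2·(u_x)² = 8 A^{2} x^{2}
  (u_y)² = B^{2} e^{2 y}
So the left-hand side equals
  8 A^{2} x^{2} + B^{2} e^{2 y}
This must equal f(x, y) = 72 x^{2} + e^{2 y} identically.
Matching coefficients of the independent functions:
  [x^{2}]:  8 A^{2} = 72
  [e^{2 y}]:  B^{2} = 1
These equations allow (A, B) = (-3, -1) or (-3, 1) or (3, -1) or (3, 1).
Impose the point condition(s):
  u(1, 0) = -4  ⟹  A + B = -4
Only A = -3, B = -1 satisfies everything.
Hence u(x, y) = - 3 x^{2} - e^{y}.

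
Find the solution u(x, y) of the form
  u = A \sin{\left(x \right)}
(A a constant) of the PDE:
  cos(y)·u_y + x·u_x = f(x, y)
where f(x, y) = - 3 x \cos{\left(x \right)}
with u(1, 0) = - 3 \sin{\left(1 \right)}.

Substitute the ansatz u = A \sin{\left(x \right)} into the left-hand side.
Derivatives of the ansatz:
  u_y = 0
  u_x = A \cos{\left(x \right)}
Term by term:
  cos(y)·u_y = 0
  x·u_x = A x \cos{\left(x \right)}
So the left-hand side equals
  A x \cos{\left(x \right)}
This must equal f(x, y) = - 3 x \cos{\left(x \right)} identically.
Matching coefficients of the independent functions:
  [x \cos{\left(x \right)}]:  A = -3
Solving: A = -3.
Check against the point condition:
  u(1, 0) = - 3 \sin{\left(1 \right)}  ⟹  A \sin{\left(1 \right)} = - 3 \sin{\left(1 \right)}  ✓
Hence u(x, y) = - 3 \sin{\left(x \right)}.

Answer: u(x, y) = - 3 \sin{\left(x \right)}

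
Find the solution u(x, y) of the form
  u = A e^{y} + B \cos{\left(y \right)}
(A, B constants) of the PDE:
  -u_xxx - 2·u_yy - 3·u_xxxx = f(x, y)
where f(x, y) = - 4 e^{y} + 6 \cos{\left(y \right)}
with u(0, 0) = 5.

Substitute the ansatz u = A e^{y} + B \cos{\left(y \right)} into the left-hand side.
Derivatives of the ansatz:
  u_xxx = 0
  u_yy = A e^{y} - B \cos{\left(y \right)}
  u_xxxx = 0
Term by term:
  -u_xxx = 0
  -2·u_yy = - 2 A e^{y} + 2 B \cos{\left(y \right)}
  -3·u_xxxx = 0
So the left-hand side equals
  - 2 A e^{y} + 2 B \cos{\left(y \right)}
This must equal f(x, y) = - 4 e^{y} + 6 \cos{\left(y \right)} identically.
Matching coefficients of the independent functions:
  [e^{y}]:  - 2 A = -4
  [\cos{\left(y \right)}]:  2 B = 6
Solving: A = 2, B = 3.
Check against the point condition:
  u(0, 0) = 5  ⟹  A + B = 5  ✓
Hence u(x, y) = 2 e^{y} + 3 \cos{\left(y \right)}.

Answer: u(x, y) = 2 e^{y} + 3 \cos{\left(y \right)}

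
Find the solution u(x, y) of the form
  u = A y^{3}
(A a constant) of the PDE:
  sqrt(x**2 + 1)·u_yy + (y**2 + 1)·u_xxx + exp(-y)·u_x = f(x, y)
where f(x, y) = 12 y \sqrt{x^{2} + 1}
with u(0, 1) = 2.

Answer: u(x, y) = 2 y^{3}

Derivation:
Substitute the ansatz u = A y^{3} into the left-hand side.
Derivatives of the ansatz:
  u_yy = 6 A y
  u_xxx = 0
  u_x = 0
Term by term:
  sqrt(x**2 + 1)·u_yy = 6 A y \sqrt{x^{2} + 1}
  (y**2 + 1)·u_xxx = 0
  exp(-y)·u_x = 0
So the left-hand side equals
  6 A y \sqrt{x^{2} + 1}
This must equal f(x, y) = 12 y \sqrt{x^{2} + 1} identically.
Matching coefficients of the independent functions:
  [y \sqrt{x^{2} + 1}]:  6 A = 12
Solving: A = 2.
Check against the point condition:
  u(0, 1) = 2  ⟹  A = 2  ✓
Hence u(x, y) = 2 y^{3}.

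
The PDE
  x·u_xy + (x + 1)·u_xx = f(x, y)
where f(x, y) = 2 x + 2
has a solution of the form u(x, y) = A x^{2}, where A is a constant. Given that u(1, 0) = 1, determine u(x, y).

Substitute the ansatz u = A x^{2} into the left-hand side.
Derivatives of the ansatz:
  u_xy = 0
  u_xx = 2 A
Term by term:
  x·u_xy = 0
  (x + 1)·u_xx = 2 A x + 2 A
So the left-hand side equals
  2 A x + 2 A
This must equal f(x, y) = 2 x + 2 identically.
Matching coefficients of the independent functions:
  [constant term, x]:  2 A = 2
Solving: A = 1.
Check against the point condition:
  u(1, 0) = 1  ⟹  A = 1  ✓
Hence u(x, y) = x^{2}.

Answer: u(x, y) = x^{2}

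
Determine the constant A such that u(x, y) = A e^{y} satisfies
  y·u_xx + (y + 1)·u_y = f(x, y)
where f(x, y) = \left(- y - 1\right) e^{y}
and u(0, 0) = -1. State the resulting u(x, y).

Answer: u(x, y) = - e^{y}

Derivation:
Substitute the ansatz u = A e^{y} into the left-hand side.
Derivatives of the ansatz:
  u_xx = 0
  u_y = A e^{y}
Term by term:
  y·u_xx = 0
  (y + 1)·u_y = A y e^{y} + A e^{y}
So the left-hand side equals
  A y e^{y} + A e^{y}
This must equal f(x, y) identically; expanded, f = - y e^{y} - e^{y}.
Matching coefficients of the independent functions:
  [y e^{y}, e^{y}]:  A = -1
Solving: A = -1.
Check against the point condition:
  u(0, 0) = -1  ⟹  A = -1  ✓
Hence u(x, y) = - e^{y}.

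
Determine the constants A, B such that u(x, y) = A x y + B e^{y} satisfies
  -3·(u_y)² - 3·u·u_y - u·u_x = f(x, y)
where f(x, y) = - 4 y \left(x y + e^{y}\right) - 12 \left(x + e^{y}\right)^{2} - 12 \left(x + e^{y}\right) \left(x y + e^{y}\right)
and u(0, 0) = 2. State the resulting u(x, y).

Substitute the ansatz u = A x y + B e^{y} into the left-hand side.
Derivatives of the ansatz:
  u_y = A x + B e^{y}
  u_x = A y
Term by term:
  -3·(u_y)² = - 3 A^{2} x^{2} - 6 A B x e^{y} - 3 B^{2} e^{2 y}
  -3·u·u_y = - 3 A^{2} x^{2} y - 3 A B x y e^{y} - 3 A B x e^{y} - 3 B^{2} e^{2 y}
  -u·u_x = - A^{2} x y^{2} - A B y e^{y}
So the left-hand side equals
  - 3 A^{2} x^{2} y - 3 A^{2} x^{2} - A^{2} x y^{2} - 3 A B x y e^{y} - 9 A B x e^{y} - A B y e^{y} - 6 B^{2} e^{2 y}
This must equal f(x, y) identically; expanded, f = - 12 x^{2} y - 12 x^{2} - 4 x y^{2} - 12 x y e^{y} - 36 x e^{y} - 4 y e^{y} - 24 e^{2 y}.
Matching coefficients of the independent functions:
  [x^{2}, x^{2} y]:  - 3 A^{2} = -12
  [x y^{2}]:  - A^{2} = -4
  [x e^{y}]:  - 9 A B = -36
  [y e^{y}]:  - A B = -4
  [x y e^{y}]:  - 3 A B = -12
  [e^{2 y}]:  - 6 B^{2} = -24
These equations allow (A, B) = (-2, -2) or (2, 2).
Impose the point condition(s):
  u(0, 0) = 2  ⟹  B = 2
Only A = 2, B = 2 satisfies everything.
Hence u(x, y) = 2 x y + 2 e^{y}.

Answer: u(x, y) = 2 x y + 2 e^{y}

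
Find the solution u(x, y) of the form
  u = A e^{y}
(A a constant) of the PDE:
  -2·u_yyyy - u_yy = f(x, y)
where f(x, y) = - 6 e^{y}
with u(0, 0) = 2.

Substitute the ansatz u = A e^{y} into the left-hand side.
Derivatives of the ansatz:
  u_yyyy = A e^{y}
  u_yy = A e^{y}
Term by term:
  -2·u_yyyy = - 2 A e^{y}
  -u_yy = - A e^{y}
So the left-hand side equals
  - 3 A e^{y}
This must equal f(x, y) = - 6 e^{y} identically.
Matching coefficients of the independent functions:
  [e^{y}]:  - 3 A = -6
Solving: A = 2.
Check against the point condition:
  u(0, 0) = 2  ⟹  A = 2  ✓
Hence u(x, y) = 2 e^{y}.

Answer: u(x, y) = 2 e^{y}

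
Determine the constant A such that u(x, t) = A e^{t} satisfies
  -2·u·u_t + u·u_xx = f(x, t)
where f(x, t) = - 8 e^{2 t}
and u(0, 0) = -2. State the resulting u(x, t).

Answer: u(x, t) = - 2 e^{t}

Derivation:
Substitute the ansatz u = A e^{t} into the left-hand side.
Derivatives of the ansatz:
  u_t = A e^{t}
  u_xx = 0
Term by term:
  -2·u·u_t = - 2 A^{2} e^{2 t}
  u·u_xx = 0
So the left-hand side equals
  - 2 A^{2} e^{2 t}
This must equal f(x, t) = - 8 e^{2 t} identically.
Matching coefficients of the independent functions:
  [e^{2 t}]:  - 2 A^{2} = -8
These equations allow (A) = (-2) or (2).
Impose the point condition(s):
  u(0, 0) = -2  ⟹  A = -2
Only A = -2 satisfies everything.
Hence u(x, t) = - 2 e^{t}.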